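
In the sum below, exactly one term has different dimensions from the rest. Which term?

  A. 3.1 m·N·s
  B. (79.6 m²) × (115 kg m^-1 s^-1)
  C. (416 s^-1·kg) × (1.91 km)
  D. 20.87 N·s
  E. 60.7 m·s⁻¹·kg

A.

Work out the base dimensions of each:
  A. N·m·s = kg·m·s⁻²·m·s = kg·m²·s⁻¹
  B. [m²] · [kg·m⁻¹·s⁻¹] = kg·m·s⁻¹
  C. [kg·s⁻¹] · [m] = kg·m·s⁻¹
  D. N·s = kg·m·s⁻²·s = kg·m·s⁻¹
  E. kg·m·s⁻¹
All reduce to kg·m·s⁻¹ except A., which is kg·m²·s⁻¹.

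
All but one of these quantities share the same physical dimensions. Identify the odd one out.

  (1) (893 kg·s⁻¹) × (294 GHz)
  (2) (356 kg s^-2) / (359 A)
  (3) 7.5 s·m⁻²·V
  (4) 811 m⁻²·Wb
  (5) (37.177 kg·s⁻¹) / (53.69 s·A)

(1)

In SI base units:
  (1) [kg·s⁻¹] · [s⁻¹] = kg·s⁻²
  (2) [kg·s⁻²] / [A] = kg·s⁻²·A⁻¹
  (3) V·s·m⁻² = J·C⁻¹·s·m⁻² = kg·s⁻²·A⁻¹
  (4) Wb·m⁻² = V·s·m⁻² = kg·s⁻²·A⁻¹
  (5) [kg·s⁻¹] / [s·A] = kg·s⁻²·A⁻¹
All reduce to kg·s⁻²·A⁻¹ except (1), which is kg·s⁻².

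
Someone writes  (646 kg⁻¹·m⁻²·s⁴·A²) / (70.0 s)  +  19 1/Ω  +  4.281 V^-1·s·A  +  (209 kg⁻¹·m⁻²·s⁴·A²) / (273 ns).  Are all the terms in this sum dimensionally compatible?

Dimensions:
  (646 kg⁻¹·m⁻²·s⁴·A²) / (70.0 s):  [kg⁻¹·m⁻²·s⁴·A²] / [s] = kg⁻¹·m⁻²·s³·A²
  19 1/Ω:  Ω⁻¹ = (V·A⁻¹)⁻¹ = kg⁻¹·m⁻²·s³·A²
  4.281 V^-1·s·A:  A·s·V⁻¹ = A·s·(J·C⁻¹)⁻¹ = kg⁻¹·m⁻²·s⁴·A²
  (209 kg⁻¹·m⁻²·s⁴·A²) / (273 ns):  [kg⁻¹·m⁻²·s⁴·A²] / [s] = kg⁻¹·m⁻²·s³·A²
The terms do not share a single dimension (kg⁻¹·m⁻²·s³·A² vs kg⁻¹·m⁻²·s⁴·A²).

No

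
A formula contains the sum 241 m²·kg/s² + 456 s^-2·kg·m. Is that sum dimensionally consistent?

No

Expand each in SI base units:
  241 m²·kg/s²:  kg·m²·s⁻²
  456 s^-2·kg·m:  kg·m·s⁻²
kg·m²·s⁻² ≠ kg·m·s⁻², so they cannot be added.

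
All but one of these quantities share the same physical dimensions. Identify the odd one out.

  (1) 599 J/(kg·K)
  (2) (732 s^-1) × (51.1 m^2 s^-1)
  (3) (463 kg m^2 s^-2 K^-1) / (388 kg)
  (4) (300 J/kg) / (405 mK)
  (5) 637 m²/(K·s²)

Work out the base dimensions of each:
  (1) J·kg⁻¹·K⁻¹ = N·m·kg⁻¹·K⁻¹ = m²·s⁻²·K⁻¹
  (2) [s⁻¹] · [m²·s⁻¹] = m²·s⁻²
  (3) [kg·m²·s⁻²·K⁻¹] / [kg] = m²·s⁻²·K⁻¹
  (4) [m²·s⁻²] / [K] = m²·s⁻²·K⁻¹
  (5) m²·s⁻²·K⁻¹
All reduce to m²·s⁻²·K⁻¹ except (2), which is m²·s⁻².

(2)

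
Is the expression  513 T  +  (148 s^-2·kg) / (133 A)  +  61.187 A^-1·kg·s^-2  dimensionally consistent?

Yes

In SI base units:
  513 T:  T = Wb·m⁻² = kg·s⁻²·A⁻¹
  (148 s^-2·kg) / (133 A):  [kg·s⁻²] / [A] = kg·s⁻²·A⁻¹
  61.187 A^-1·kg·s^-2:  kg·s⁻²·A⁻¹
Every term reduces to kg·s⁻²·A⁻¹.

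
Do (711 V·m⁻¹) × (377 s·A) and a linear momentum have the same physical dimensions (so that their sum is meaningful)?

No

Work out the base dimensions of each:
  (711 V·m⁻¹) × (377 s·A):  [kg·m·s⁻³·A⁻¹] · [s·A] = kg·m·s⁻²
  a linear momentum:  [linear momentum] = kg·m·s⁻¹
kg·m·s⁻² ≠ kg·m·s⁻¹, so they cannot be added.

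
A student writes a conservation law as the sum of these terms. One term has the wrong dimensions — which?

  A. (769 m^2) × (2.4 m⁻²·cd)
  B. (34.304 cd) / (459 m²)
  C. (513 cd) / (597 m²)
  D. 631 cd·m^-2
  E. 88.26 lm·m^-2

A.

Work out the base dimensions of each:
  A. [m²] · [m⁻²·cd] = cd
  B. [cd] / [m²] = m⁻²·cd
  C. [cd] / [m²] = m⁻²·cd
  D. cd·m⁻² = m⁻²·cd
  E. lm·m⁻² = cd·m⁻² = m⁻²·cd
All reduce to m⁻²·cd except A., which is cd.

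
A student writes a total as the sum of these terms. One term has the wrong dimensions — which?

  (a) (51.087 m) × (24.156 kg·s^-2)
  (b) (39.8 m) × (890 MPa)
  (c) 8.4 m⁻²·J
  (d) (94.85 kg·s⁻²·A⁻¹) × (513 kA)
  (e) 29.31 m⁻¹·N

Work out the base dimensions of each:
  (a) [m] · [kg·s⁻²] = kg·m·s⁻²
  (b) [m] · [kg·m⁻¹·s⁻²] = kg·s⁻²
  (c) J·m⁻² = N·m·m⁻² = kg·s⁻²
  (d) [kg·s⁻²·A⁻¹] · [A] = kg·s⁻²
  (e) N·m⁻¹ = kg·m·s⁻²·m⁻¹ = kg·s⁻²
All reduce to kg·s⁻² except (a), which is kg·m·s⁻².

(a)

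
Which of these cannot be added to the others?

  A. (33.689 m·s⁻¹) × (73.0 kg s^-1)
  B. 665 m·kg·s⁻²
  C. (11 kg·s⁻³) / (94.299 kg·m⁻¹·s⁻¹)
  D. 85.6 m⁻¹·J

Expand each in SI base units:
  A. [m·s⁻¹] · [kg·s⁻¹] = kg·m·s⁻²
  B. kg·m·s⁻²
  C. [kg·s⁻³] / [kg·m⁻¹·s⁻¹] = m·s⁻²
  D. J·m⁻¹ = N·m·m⁻¹ = kg·m·s⁻²
All reduce to kg·m·s⁻² except C., which is m·s⁻².

C.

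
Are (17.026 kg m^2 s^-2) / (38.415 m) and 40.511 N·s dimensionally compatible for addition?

Expand each in SI base units:
  (17.026 kg m^2 s^-2) / (38.415 m):  [kg·m²·s⁻²] / [m] = kg·m·s⁻²
  40.511 N·s:  N·s = kg·m·s⁻²·s = kg·m·s⁻¹
kg·m·s⁻² ≠ kg·m·s⁻¹, so they cannot be added.

No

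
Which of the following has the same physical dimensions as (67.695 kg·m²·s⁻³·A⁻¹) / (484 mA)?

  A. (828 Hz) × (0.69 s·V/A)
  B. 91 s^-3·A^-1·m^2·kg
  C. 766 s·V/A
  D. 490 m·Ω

A.

Reference: [kg·m²·s⁻³·A⁻¹] / [A] = kg·m²·s⁻³·A⁻².
Each option:
  A. [s⁻¹] · [kg·m²·s⁻²·A⁻²] = kg·m²·s⁻³·A⁻²  ← same
  B. kg·m²·s⁻³·A⁻¹
  C. V·s·A⁻¹ = J·C⁻¹·s·A⁻¹ = kg·m²·s⁻²·A⁻²
  D. Ω·m = V·A⁻¹·m = kg·m³·s⁻³·A⁻²
Only A. matches kg·m²·s⁻³·A⁻².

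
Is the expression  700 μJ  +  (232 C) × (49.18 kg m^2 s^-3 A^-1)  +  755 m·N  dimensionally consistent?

Work out the base dimensions of each:
  700 μJ:  J = N·m = kg·m²·s⁻²
  (232 C) × (49.18 kg m^2 s^-3 A^-1):  [s·A] · [kg·m²·s⁻³·A⁻¹] = kg·m²·s⁻²
  755 m·N:  N·m = kg·m·s⁻²·m = kg·m²·s⁻²
Every term reduces to kg·m²·s⁻².

Yes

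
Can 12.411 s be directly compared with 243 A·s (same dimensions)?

No

Dimensions:
  12.411 s:  s
  243 A·s:  A·s = s·A
s ≠ s·A, so they cannot be added.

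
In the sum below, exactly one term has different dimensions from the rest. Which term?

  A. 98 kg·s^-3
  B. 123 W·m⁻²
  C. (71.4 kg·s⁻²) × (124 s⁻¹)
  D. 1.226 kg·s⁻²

In SI base units:
  A. kg·s⁻³
  B. W·m⁻² = J·s⁻¹·m⁻² = kg·s⁻³
  C. [kg·s⁻²] · [s⁻¹] = kg·s⁻³
  D. kg·s⁻²
All reduce to kg·s⁻³ except D., which is kg·s⁻².

D.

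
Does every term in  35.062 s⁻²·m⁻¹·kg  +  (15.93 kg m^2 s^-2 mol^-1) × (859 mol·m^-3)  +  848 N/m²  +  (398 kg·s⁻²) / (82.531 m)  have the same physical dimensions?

Work out the base dimensions of each:
  35.062 s⁻²·m⁻¹·kg:  kg·m⁻¹·s⁻²
  (15.93 kg m^2 s^-2 mol^-1) × (859 mol·m^-3):  [kg·m²·s⁻²·mol⁻¹] · [m⁻³·mol] = kg·m⁻¹·s⁻²
  848 N/m²:  N·m⁻² = kg·m·s⁻²·m⁻² = kg·m⁻¹·s⁻²
  (398 kg·s⁻²) / (82.531 m):  [kg·s⁻²] / [m] = kg·m⁻¹·s⁻²
Every term reduces to kg·m⁻¹·s⁻².

Yes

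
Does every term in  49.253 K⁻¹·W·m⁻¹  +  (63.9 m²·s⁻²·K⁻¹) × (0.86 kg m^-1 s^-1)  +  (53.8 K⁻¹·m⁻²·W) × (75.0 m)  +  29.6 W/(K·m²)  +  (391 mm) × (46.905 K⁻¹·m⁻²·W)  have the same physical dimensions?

No

Work out the base dimensions of each:
  49.253 K⁻¹·W·m⁻¹:  W·m⁻¹·K⁻¹ = J·s⁻¹·m⁻¹·K⁻¹ = kg·m·s⁻³·K⁻¹
  (63.9 m²·s⁻²·K⁻¹) × (0.86 kg m^-1 s^-1):  [m²·s⁻²·K⁻¹] · [kg·m⁻¹·s⁻¹] = kg·m·s⁻³·K⁻¹
  (53.8 K⁻¹·m⁻²·W) × (75.0 m):  [kg·s⁻³·K⁻¹] · [m] = kg·m·s⁻³·K⁻¹
  29.6 W/(K·m²):  W·m⁻²·K⁻¹ = J·s⁻¹·m⁻²·K⁻¹ = kg·s⁻³·K⁻¹
  (391 mm) × (46.905 K⁻¹·m⁻²·W):  [m] · [kg·s⁻³·K⁻¹] = kg·m·s⁻³·K⁻¹
The terms do not share a single dimension (kg·m·s⁻³·K⁻¹ vs kg·s⁻³·K⁻¹).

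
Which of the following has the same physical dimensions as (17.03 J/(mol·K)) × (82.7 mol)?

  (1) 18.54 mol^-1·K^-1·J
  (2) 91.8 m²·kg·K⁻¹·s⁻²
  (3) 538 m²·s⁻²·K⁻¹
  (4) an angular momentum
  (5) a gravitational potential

(2)

Reference: [kg·m²·s⁻²·K⁻¹·mol⁻¹] · [mol] = kg·m²·s⁻²·K⁻¹.
Each option:
  (1) J·mol⁻¹·K⁻¹ = N·m·mol⁻¹·K⁻¹ = kg·m²·s⁻²·K⁻¹·mol⁻¹
  (2) kg·m²·s⁻²·K⁻¹  ← same
  (3) m²·s⁻²·K⁻¹
  (4) [angular momentum] = kg·m²·s⁻¹
  (5) [gravitational potential] = m²·s⁻²
Only (2) matches kg·m²·s⁻²·K⁻¹.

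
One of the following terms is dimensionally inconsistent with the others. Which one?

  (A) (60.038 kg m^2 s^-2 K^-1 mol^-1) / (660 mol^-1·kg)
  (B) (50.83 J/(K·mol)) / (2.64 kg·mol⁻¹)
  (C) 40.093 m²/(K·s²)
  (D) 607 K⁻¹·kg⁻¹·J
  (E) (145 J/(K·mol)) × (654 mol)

(E)

Work out the base dimensions of each:
  (A) [kg·m²·s⁻²·K⁻¹·mol⁻¹] / [kg·mol⁻¹] = m²·s⁻²·K⁻¹
  (B) [kg·m²·s⁻²·K⁻¹·mol⁻¹] / [kg·mol⁻¹] = m²·s⁻²·K⁻¹
  (C) m²·s⁻²·K⁻¹
  (D) J·kg⁻¹·K⁻¹ = N·m·kg⁻¹·K⁻¹ = m²·s⁻²·K⁻¹
  (E) [kg·m²·s⁻²·K⁻¹·mol⁻¹] · [mol] = kg·m²·s⁻²·K⁻¹
All reduce to m²·s⁻²·K⁻¹ except (E), which is kg·m²·s⁻²·K⁻¹.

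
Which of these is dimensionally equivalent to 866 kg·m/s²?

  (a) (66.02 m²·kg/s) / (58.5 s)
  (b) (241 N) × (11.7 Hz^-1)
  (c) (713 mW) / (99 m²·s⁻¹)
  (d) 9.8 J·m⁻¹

(d)

Reference: kg·m·s⁻².
Each option:
  (a) [kg·m²·s⁻¹] / [s] = kg·m²·s⁻²
  (b) [kg·m·s⁻²] · [s] = kg·m·s⁻¹
  (c) [kg·m²·s⁻³] / [m²·s⁻¹] = kg·s⁻²
  (d) J·m⁻¹ = N·m·m⁻¹ = kg·m·s⁻²  ← same
Only (d) matches kg·m·s⁻².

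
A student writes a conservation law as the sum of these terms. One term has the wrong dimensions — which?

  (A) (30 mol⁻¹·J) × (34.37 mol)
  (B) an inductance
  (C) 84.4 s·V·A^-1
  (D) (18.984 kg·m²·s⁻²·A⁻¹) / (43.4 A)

Reduce each to base SI dimensions:
  (A) [kg·m²·s⁻²·mol⁻¹] · [mol] = kg·m²·s⁻²
  (B) [inductance] = kg·m²·s⁻²·A⁻²
  (C) V·s·A⁻¹ = J·C⁻¹·s·A⁻¹ = kg·m²·s⁻²·A⁻²
  (D) [kg·m²·s⁻²·A⁻¹] / [A] = kg·m²·s⁻²·A⁻²
All reduce to kg·m²·s⁻²·A⁻² except (A), which is kg·m²·s⁻².

(A)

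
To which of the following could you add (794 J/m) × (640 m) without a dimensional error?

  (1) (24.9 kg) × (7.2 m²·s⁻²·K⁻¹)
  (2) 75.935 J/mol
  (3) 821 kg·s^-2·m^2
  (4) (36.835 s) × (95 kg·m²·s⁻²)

(3)

Reference: [kg·m·s⁻²] · [m] = kg·m²·s⁻².
Each option:
  (1) [kg] · [m²·s⁻²·K⁻¹] = kg·m²·s⁻²·K⁻¹
  (2) J·mol⁻¹ = N·m·mol⁻¹ = kg·m²·s⁻²·mol⁻¹
  (3) kg·m²·s⁻²  ← same
  (4) [s] · [kg·m²·s⁻²] = kg·m²·s⁻¹
Only (3) matches kg·m²·s⁻².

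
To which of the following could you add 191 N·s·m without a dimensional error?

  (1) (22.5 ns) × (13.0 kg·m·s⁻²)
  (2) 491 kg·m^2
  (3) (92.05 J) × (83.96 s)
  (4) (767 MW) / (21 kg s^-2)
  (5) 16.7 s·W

(3)

Reference: N·m·s = kg·m·s⁻²·m·s = kg·m²·s⁻¹.
Each option:
  (1) [s] · [kg·m·s⁻²] = kg·m·s⁻¹
  (2) kg·m²
  (3) [kg·m²·s⁻²] · [s] = kg·m²·s⁻¹  ← same
  (4) [kg·m²·s⁻³] / [kg·s⁻²] = m²·s⁻¹
  (5) W·s = J·s⁻¹·s = kg·m²·s⁻²
Only (3) matches kg·m²·s⁻¹.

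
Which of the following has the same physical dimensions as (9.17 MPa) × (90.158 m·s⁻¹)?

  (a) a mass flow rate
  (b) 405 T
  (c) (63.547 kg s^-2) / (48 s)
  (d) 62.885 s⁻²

Reference: [kg·m⁻¹·s⁻²] · [m·s⁻¹] = kg·s⁻³.
Each option:
  (a) [mass flow rate] = kg·s⁻¹
  (b) T = Wb·m⁻² = kg·s⁻²·A⁻¹
  (c) [kg·s⁻²] / [s] = kg·s⁻³  ← same
  (d) s⁻²
Only (c) matches kg·s⁻³.

(c)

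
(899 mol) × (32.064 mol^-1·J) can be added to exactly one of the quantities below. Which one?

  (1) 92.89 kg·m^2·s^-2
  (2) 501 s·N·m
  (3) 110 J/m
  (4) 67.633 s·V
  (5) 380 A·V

(1)

Reference: [mol] · [kg·m²·s⁻²·mol⁻¹] = kg·m²·s⁻².
Each option:
  (1) kg·m²·s⁻²  ← same
  (2) N·m·s = kg·m·s⁻²·m·s = kg·m²·s⁻¹
  (3) J·m⁻¹ = N·m·m⁻¹ = kg·m·s⁻²
  (4) V·s = J·C⁻¹·s = kg·m²·s⁻²·A⁻¹
  (5) V·A = J·C⁻¹·A = kg·m²·s⁻³
Only (1) matches kg·m²·s⁻².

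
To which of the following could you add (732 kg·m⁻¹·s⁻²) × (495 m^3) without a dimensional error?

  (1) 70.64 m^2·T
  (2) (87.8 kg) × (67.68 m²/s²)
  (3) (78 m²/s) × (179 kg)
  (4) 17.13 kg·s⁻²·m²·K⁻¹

Reference: [kg·m⁻¹·s⁻²] · [m³] = kg·m²·s⁻².
Each option:
  (1) T·m² = Wb·m⁻²·m² = kg·m²·s⁻²·A⁻¹
  (2) [kg] · [m²·s⁻²] = kg·m²·s⁻²  ← same
  (3) [m²·s⁻¹] · [kg] = kg·m²·s⁻¹
  (4) kg·m²·s⁻²·K⁻¹
Only (2) matches kg·m²·s⁻².

(2)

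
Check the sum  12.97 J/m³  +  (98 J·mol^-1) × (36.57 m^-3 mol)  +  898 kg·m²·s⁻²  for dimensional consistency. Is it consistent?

No

Expand each in SI base units:
  12.97 J/m³:  J·m⁻³ = N·m·m⁻³ = kg·m⁻¹·s⁻²
  (98 J·mol^-1) × (36.57 m^-3 mol):  [kg·m²·s⁻²·mol⁻¹] · [m⁻³·mol] = kg·m⁻¹·s⁻²
  898 kg·m²·s⁻²:  kg·m²·s⁻²
The terms do not share a single dimension (kg·m²·s⁻² vs kg·m⁻¹·s⁻²).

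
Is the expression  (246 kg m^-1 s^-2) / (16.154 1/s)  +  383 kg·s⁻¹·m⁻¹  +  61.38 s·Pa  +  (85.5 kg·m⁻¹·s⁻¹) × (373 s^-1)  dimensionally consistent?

Expand each in SI base units:
  (246 kg m^-1 s^-2) / (16.154 1/s):  [kg·m⁻¹·s⁻²] / [s⁻¹] = kg·m⁻¹·s⁻¹
  383 kg·s⁻¹·m⁻¹:  kg·m⁻¹·s⁻¹
  61.38 s·Pa:  Pa·s = N·m⁻²·s = kg·m⁻¹·s⁻¹
  (85.5 kg·m⁻¹·s⁻¹) × (373 s^-1):  [kg·m⁻¹·s⁻¹] · [s⁻¹] = kg·m⁻¹·s⁻²
The terms do not share a single dimension (kg·m⁻¹·s⁻² vs kg·m⁻¹·s⁻¹).

No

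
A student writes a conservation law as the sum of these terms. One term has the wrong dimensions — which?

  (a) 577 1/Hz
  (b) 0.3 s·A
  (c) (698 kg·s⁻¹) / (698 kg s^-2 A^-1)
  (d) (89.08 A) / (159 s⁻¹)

Reduce each to base SI dimensions:
  (a) Hz⁻¹ = (s⁻¹)⁻¹ = s
  (b) A·s = s·A
  (c) [kg·s⁻¹] / [kg·s⁻²·A⁻¹] = s·A
  (d) [A] / [s⁻¹] = s·A
All reduce to s·A except (a), which is s.

(a)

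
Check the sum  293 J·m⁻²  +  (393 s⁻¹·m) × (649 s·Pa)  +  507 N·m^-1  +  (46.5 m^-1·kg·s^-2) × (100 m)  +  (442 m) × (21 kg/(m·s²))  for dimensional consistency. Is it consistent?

Dimensions:
  293 J·m⁻²:  J·m⁻² = N·m·m⁻² = kg·s⁻²
  (393 s⁻¹·m) × (649 s·Pa):  [m·s⁻¹] · [kg·m⁻¹·s⁻¹] = kg·s⁻²
  507 N·m^-1:  N·m⁻¹ = kg·m·s⁻²·m⁻¹ = kg·s⁻²
  (46.5 m^-1·kg·s^-2) × (100 m):  [kg·m⁻¹·s⁻²] · [m] = kg·s⁻²
  (442 m) × (21 kg/(m·s²)):  [m] · [kg·m⁻¹·s⁻²] = kg·s⁻²
Every term reduces to kg·s⁻².

Yes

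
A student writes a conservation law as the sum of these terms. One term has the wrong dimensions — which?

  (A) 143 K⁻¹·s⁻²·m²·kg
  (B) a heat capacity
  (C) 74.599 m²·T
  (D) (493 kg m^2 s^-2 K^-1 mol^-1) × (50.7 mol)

Work out the base dimensions of each:
  (A) kg·m²·s⁻²·K⁻¹
  (B) [heat capacity] = kg·m²·s⁻²·K⁻¹
  (C) T·m² = Wb·m⁻²·m² = kg·m²·s⁻²·A⁻¹
  (D) [kg·m²·s⁻²·K⁻¹·mol⁻¹] · [mol] = kg·m²·s⁻²·K⁻¹
All reduce to kg·m²·s⁻²·K⁻¹ except (C), which is kg·m²·s⁻²·A⁻¹.

(C)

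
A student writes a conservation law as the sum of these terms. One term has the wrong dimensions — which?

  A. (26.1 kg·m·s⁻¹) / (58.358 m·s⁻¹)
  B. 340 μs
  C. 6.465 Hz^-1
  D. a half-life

A.

Expand each in SI base units:
  A. [kg·m·s⁻¹] / [m·s⁻¹] = kg
  B. s
  C. Hz⁻¹ = (s⁻¹)⁻¹ = s
  D. [half-life] = s
All reduce to s except A., which is kg.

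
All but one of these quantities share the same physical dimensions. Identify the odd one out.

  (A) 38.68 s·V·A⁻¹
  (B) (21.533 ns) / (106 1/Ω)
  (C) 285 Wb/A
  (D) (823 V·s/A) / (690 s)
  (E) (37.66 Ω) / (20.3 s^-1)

(D)

In SI base units:
  (A) V·s·A⁻¹ = J·C⁻¹·s·A⁻¹ = kg·m²·s⁻²·A⁻²
  (B) [s] / [kg⁻¹·m⁻²·s³·A²] = kg·m²·s⁻²·A⁻²
  (C) Wb·A⁻¹ = V·s·A⁻¹ = kg·m²·s⁻²·A⁻²
  (D) [kg·m²·s⁻²·A⁻²] / [s] = kg·m²·s⁻³·A⁻²
  (E) [kg·m²·s⁻³·A⁻²] / [s⁻¹] = kg·m²·s⁻²·A⁻²
All reduce to kg·m²·s⁻²·A⁻² except (D), which is kg·m²·s⁻³·A⁻².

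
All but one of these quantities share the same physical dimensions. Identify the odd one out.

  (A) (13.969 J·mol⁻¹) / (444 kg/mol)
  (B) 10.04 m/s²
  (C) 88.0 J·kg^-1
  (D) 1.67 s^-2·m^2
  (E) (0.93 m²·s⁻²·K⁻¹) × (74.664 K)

(B)

Reduce each to base SI dimensions:
  (A) [kg·m²·s⁻²·mol⁻¹] / [kg·mol⁻¹] = m²·s⁻²
  (B) m·s⁻²
  (C) J·kg⁻¹ = N·m·kg⁻¹ = m²·s⁻²
  (D) m²·s⁻²
  (E) [m²·s⁻²·K⁻¹] · [K] = m²·s⁻²
All reduce to m²·s⁻² except (B), which is m·s⁻².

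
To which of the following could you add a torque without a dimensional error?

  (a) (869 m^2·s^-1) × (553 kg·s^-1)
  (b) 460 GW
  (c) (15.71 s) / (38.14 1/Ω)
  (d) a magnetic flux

Reference: [torque] = kg·m²·s⁻².
Each option:
  (a) [m²·s⁻¹] · [kg·s⁻¹] = kg·m²·s⁻²  ← same
  (b) W = J·s⁻¹ = kg·m²·s⁻³
  (c) [s] / [kg⁻¹·m⁻²·s³·A²] = kg·m²·s⁻²·A⁻²
  (d) [magnetic flux] = kg·m²·s⁻²·A⁻¹
Only (a) matches kg·m²·s⁻².

(a)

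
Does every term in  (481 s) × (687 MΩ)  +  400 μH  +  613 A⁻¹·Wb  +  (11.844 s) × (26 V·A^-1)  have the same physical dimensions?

In SI base units:
  (481 s) × (687 MΩ):  [s] · [kg·m²·s⁻³·A⁻²] = kg·m²·s⁻²·A⁻²
  400 μH:  H = V·s·A⁻¹ = kg·m²·s⁻²·A⁻²
  613 A⁻¹·Wb:  Wb·A⁻¹ = V·s·A⁻¹ = kg·m²·s⁻²·A⁻²
  (11.844 s) × (26 V·A^-1):  [s] · [kg·m²·s⁻³·A⁻²] = kg·m²·s⁻²·A⁻²
Every term reduces to kg·m²·s⁻²·A⁻².

Yes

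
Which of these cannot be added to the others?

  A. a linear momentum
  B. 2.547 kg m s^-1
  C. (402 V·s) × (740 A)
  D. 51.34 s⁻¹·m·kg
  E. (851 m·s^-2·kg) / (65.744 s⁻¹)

C.

In SI base units:
  A. [linear momentum] = kg·m·s⁻¹
  B. kg·m·s⁻¹
  C. [kg·m²·s⁻²·A⁻¹] · [A] = kg·m²·s⁻²
  D. kg·m·s⁻¹
  E. [kg·m·s⁻²] / [s⁻¹] = kg·m·s⁻¹
All reduce to kg·m·s⁻¹ except C., which is kg·m²·s⁻².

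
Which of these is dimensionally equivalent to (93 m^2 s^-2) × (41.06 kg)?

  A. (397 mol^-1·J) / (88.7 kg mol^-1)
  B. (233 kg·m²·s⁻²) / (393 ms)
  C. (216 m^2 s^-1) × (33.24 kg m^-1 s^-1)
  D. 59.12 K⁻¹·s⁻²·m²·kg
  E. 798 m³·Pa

Reference: [m²·s⁻²] · [kg] = kg·m²·s⁻².
Each option:
  A. [kg·m²·s⁻²·mol⁻¹] / [kg·mol⁻¹] = m²·s⁻²
  B. [kg·m²·s⁻²] / [s] = kg·m²·s⁻³
  C. [m²·s⁻¹] · [kg·m⁻¹·s⁻¹] = kg·m·s⁻²
  D. kg·m²·s⁻²·K⁻¹
  E. Pa·m³ = N·m⁻²·m³ = kg·m²·s⁻²  ← same
Only E. matches kg·m²·s⁻².

E.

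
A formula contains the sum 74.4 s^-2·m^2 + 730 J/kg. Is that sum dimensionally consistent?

In SI base units:
  74.4 s^-2·m^2:  m²·s⁻²
  730 J/kg:  J·kg⁻¹ = N·m·kg⁻¹ = m²·s⁻²
Both are m²·s⁻², so they have the same dimensions and can be added.

Yes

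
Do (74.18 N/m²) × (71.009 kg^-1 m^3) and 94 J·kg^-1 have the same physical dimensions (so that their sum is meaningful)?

Expand each in SI base units:
  (74.18 N/m²) × (71.009 kg^-1 m^3):  [kg·m⁻¹·s⁻²] · [kg⁻¹·m³] = m²·s⁻²
  94 J·kg^-1:  J·kg⁻¹ = N·m·kg⁻¹ = m²·s⁻²
Both are m²·s⁻², so they have the same dimensions and can be added.

Yes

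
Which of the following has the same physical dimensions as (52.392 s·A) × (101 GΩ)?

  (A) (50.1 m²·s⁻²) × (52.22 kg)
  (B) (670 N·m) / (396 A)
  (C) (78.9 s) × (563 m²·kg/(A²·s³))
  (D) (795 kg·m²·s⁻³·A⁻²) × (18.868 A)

(B)

Reference: [s·A] · [kg·m²·s⁻³·A⁻²] = kg·m²·s⁻²·A⁻¹.
Each option:
  (A) [m²·s⁻²] · [kg] = kg·m²·s⁻²
  (B) [kg·m²·s⁻²] / [A] = kg·m²·s⁻²·A⁻¹  ← same
  (C) [s] · [kg·m²·s⁻³·A⁻²] = kg·m²·s⁻²·A⁻²
  (D) [kg·m²·s⁻³·A⁻²] · [A] = kg·m²·s⁻³·A⁻¹
Only (B) matches kg·m²·s⁻²·A⁻¹.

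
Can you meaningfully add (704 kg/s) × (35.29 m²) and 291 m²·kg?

Reduce each to base SI dimensions:
  (704 kg/s) × (35.29 m²):  [kg·s⁻¹] · [m²] = kg·m²·s⁻¹
  291 m²·kg:  kg·m²
kg·m²·s⁻¹ ≠ kg·m², so they cannot be added.

No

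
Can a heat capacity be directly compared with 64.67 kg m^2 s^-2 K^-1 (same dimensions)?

Reduce each to base SI dimensions:
  a heat capacity:  [heat capacity] = kg·m²·s⁻²·K⁻¹
  64.67 kg m^2 s^-2 K^-1:  kg·m²·s⁻²·K⁻¹
Both are kg·m²·s⁻²·K⁻¹, so they have the same dimensions and can be added.

Yes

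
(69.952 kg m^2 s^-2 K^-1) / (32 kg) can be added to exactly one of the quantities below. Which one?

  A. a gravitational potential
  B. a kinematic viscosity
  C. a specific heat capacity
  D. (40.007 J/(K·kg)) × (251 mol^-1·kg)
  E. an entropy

C.

Reference: [kg·m²·s⁻²·K⁻¹] / [kg] = m²·s⁻²·K⁻¹.
Each option:
  A. [gravitational potential] = m²·s⁻²
  B. [kinematic viscosity] = m²·s⁻¹
  C. [specific heat capacity] = m²·s⁻²·K⁻¹  ← same
  D. [m²·s⁻²·K⁻¹] · [kg·mol⁻¹] = kg·m²·s⁻²·K⁻¹·mol⁻¹
  E. [entropy] = kg·m²·s⁻²·K⁻¹
Only C. matches m²·s⁻²·K⁻¹.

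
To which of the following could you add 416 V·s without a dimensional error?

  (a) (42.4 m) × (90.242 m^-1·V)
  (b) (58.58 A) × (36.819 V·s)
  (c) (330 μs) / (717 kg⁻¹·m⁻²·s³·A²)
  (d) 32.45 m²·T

Reference: V·s = J·C⁻¹·s = kg·m²·s⁻²·A⁻¹.
Each option:
  (a) [m] · [kg·m·s⁻³·A⁻¹] = kg·m²·s⁻³·A⁻¹
  (b) [A] · [kg·m²·s⁻²·A⁻¹] = kg·m²·s⁻²
  (c) [s] / [kg⁻¹·m⁻²·s³·A²] = kg·m²·s⁻²·A⁻²
  (d) T·m² = Wb·m⁻²·m² = kg·m²·s⁻²·A⁻¹  ← same
Only (d) matches kg·m²·s⁻²·A⁻¹.

(d)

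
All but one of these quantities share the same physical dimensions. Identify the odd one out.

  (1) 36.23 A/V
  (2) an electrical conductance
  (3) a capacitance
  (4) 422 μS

Expand each in SI base units:
  (1) A·V⁻¹ = A·(J·C⁻¹)⁻¹ = kg⁻¹·m⁻²·s³·A²
  (2) [electrical conductance] = kg⁻¹·m⁻²·s³·A²
  (3) [capacitance] = kg⁻¹·m⁻²·s⁴·A²
  (4) S = Ω⁻¹ = kg⁻¹·m⁻²·s³·A²
All reduce to kg⁻¹·m⁻²·s³·A² except (3), which is kg⁻¹·m⁻²·s⁴·A².

(3)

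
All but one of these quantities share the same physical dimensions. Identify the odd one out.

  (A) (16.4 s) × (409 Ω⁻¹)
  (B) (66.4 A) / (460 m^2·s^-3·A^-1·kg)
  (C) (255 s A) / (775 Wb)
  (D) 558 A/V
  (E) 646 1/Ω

Dimensions:
  (A) [s] · [kg⁻¹·m⁻²·s³·A²] = kg⁻¹·m⁻²·s⁴·A²
  (B) [A] / [kg·m²·s⁻³·A⁻¹] = kg⁻¹·m⁻²·s³·A²
  (C) [s·A] / [kg·m²·s⁻²·A⁻¹] = kg⁻¹·m⁻²·s³·A²
  (D) A·V⁻¹ = A·(J·C⁻¹)⁻¹ = kg⁻¹·m⁻²·s³·A²
  (E) Ω⁻¹ = (V·A⁻¹)⁻¹ = kg⁻¹·m⁻²·s³·A²
All reduce to kg⁻¹·m⁻²·s³·A² except (A), which is kg⁻¹·m⁻²·s⁴·A².

(A)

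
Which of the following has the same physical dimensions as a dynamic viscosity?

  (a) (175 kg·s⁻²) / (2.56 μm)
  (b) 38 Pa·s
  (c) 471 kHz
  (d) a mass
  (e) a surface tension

(b)

Reference: [dynamic viscosity] = kg·m⁻¹·s⁻¹.
Each option:
  (a) [kg·s⁻²] / [m] = kg·m⁻¹·s⁻²
  (b) Pa·s = N·m⁻²·s = kg·m⁻¹·s⁻¹  ← same
  (c) Hz = s⁻¹
  (d) [mass] = kg
  (e) [surface tension] = kg·s⁻²
Only (b) matches kg·m⁻¹·s⁻¹.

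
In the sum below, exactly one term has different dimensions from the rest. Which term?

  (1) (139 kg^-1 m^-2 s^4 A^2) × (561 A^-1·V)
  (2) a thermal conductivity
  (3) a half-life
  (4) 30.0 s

(2)

Work out the base dimensions of each:
  (1) [kg⁻¹·m⁻²·s⁴·A²] · [kg·m²·s⁻³·A⁻²] = s
  (2) [thermal conductivity] = kg·m·s⁻³·K⁻¹
  (3) [half-life] = s
  (4) s
All reduce to s except (2), which is kg·m·s⁻³·K⁻¹.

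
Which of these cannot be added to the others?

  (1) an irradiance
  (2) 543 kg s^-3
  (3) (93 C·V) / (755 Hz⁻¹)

Work out the base dimensions of each:
  (1) [irradiance] = kg·s⁻³
  (2) kg·s⁻³
  (3) [kg·m²·s⁻²] / [s] = kg·m²·s⁻³
All reduce to kg·s⁻³ except (3), which is kg·m²·s⁻³.

(3)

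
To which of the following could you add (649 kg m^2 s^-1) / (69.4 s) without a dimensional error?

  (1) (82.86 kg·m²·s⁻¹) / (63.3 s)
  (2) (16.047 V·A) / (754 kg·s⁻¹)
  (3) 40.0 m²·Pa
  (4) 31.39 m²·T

Reference: [kg·m²·s⁻¹] / [s] = kg·m²·s⁻².
Each option:
  (1) [kg·m²·s⁻¹] / [s] = kg·m²·s⁻²  ← same
  (2) [kg·m²·s⁻³] / [kg·s⁻¹] = m²·s⁻²
  (3) Pa·m² = N·m⁻²·m² = kg·m·s⁻²
  (4) T·m² = Wb·m⁻²·m² = kg·m²·s⁻²·A⁻¹
Only (1) matches kg·m²·s⁻².

(1)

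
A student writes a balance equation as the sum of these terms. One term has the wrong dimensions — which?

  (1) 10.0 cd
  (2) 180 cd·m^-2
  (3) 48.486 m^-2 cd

Reduce each to base SI dimensions:
  (1) cd
  (2) cd·m⁻² = m⁻²·cd
  (3) m⁻²·cd
All reduce to m⁻²·cd except (1), which is cd.

(1)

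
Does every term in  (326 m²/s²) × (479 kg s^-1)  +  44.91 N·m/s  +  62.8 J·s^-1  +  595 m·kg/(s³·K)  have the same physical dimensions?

No

Work out the base dimensions of each:
  (326 m²/s²) × (479 kg s^-1):  [m²·s⁻²] · [kg·s⁻¹] = kg·m²·s⁻³
  44.91 N·m/s:  N·m·s⁻¹ = kg·m·s⁻²·m·s⁻¹ = kg·m²·s⁻³
  62.8 J·s^-1:  J·s⁻¹ = N·m·s⁻¹ = kg·m²·s⁻³
  595 m·kg/(s³·K):  kg·m·s⁻³·K⁻¹
The terms do not share a single dimension (kg·m²·s⁻³ vs kg·m·s⁻³·K⁻¹).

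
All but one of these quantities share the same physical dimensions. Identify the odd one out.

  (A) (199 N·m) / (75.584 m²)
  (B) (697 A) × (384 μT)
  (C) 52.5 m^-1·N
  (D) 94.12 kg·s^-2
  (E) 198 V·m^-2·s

(E)

Expand each in SI base units:
  (A) [kg·m²·s⁻²] / [m²] = kg·s⁻²
  (B) [A] · [kg·s⁻²·A⁻¹] = kg·s⁻²
  (C) N·m⁻¹ = kg·m·s⁻²·m⁻¹ = kg·s⁻²
  (D) kg·s⁻²
  (E) V·s·m⁻² = J·C⁻¹·s·m⁻² = kg·s⁻²·A⁻¹
All reduce to kg·s⁻² except (E), which is kg·s⁻²·A⁻¹.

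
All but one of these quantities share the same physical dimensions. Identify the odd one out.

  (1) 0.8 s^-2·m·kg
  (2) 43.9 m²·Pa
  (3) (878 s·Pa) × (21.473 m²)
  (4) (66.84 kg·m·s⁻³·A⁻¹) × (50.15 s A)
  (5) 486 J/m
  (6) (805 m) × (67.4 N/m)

(3)

Expand each in SI base units:
  (1) kg·m·s⁻²
  (2) Pa·m² = N·m⁻²·m² = kg·m·s⁻²
  (3) [kg·m⁻¹·s⁻¹] · [m²] = kg·m·s⁻¹
  (4) [kg·m·s⁻³·A⁻¹] · [s·A] = kg·m·s⁻²
  (5) J·m⁻¹ = N·m·m⁻¹ = kg·m·s⁻²
  (6) [m] · [kg·s⁻²] = kg·m·s⁻²
All reduce to kg·m·s⁻² except (3), which is kg·m·s⁻¹.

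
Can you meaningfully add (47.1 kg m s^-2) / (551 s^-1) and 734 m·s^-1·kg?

Reduce each to base SI dimensions:
  (47.1 kg m s^-2) / (551 s^-1):  [kg·m·s⁻²] / [s⁻¹] = kg·m·s⁻¹
  734 m·s^-1·kg:  kg·m·s⁻¹
Both are kg·m·s⁻¹, so they have the same dimensions and can be added.

Yes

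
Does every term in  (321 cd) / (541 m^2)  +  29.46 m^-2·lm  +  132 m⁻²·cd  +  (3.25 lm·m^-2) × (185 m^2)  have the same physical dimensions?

Work out the base dimensions of each:
  (321 cd) / (541 m^2):  [cd] / [m²] = m⁻²·cd
  29.46 m^-2·lm:  lm·m⁻² = cd·m⁻² = m⁻²·cd
  132 m⁻²·cd:  cd·m⁻² = m⁻²·cd
  (3.25 lm·m^-2) × (185 m^2):  [m⁻²·cd] · [m²] = cd
The terms do not share a single dimension (cd vs m⁻²·cd).

No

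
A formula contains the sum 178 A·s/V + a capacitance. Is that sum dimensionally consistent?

Yes

Dimensions:
  178 A·s/V:  A·s·V⁻¹ = A·s·(J·C⁻¹)⁻¹ = kg⁻¹·m⁻²·s⁴·A²
  a capacitance:  [capacitance] = kg⁻¹·m⁻²·s⁴·A²
Both are kg⁻¹·m⁻²·s⁴·A², so they have the same dimensions and can be added.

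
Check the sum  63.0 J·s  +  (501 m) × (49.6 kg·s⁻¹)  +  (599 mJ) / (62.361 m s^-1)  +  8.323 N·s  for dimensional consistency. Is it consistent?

Expand each in SI base units:
  63.0 J·s:  J·s = N·m·s = kg·m²·s⁻¹
  (501 m) × (49.6 kg·s⁻¹):  [m] · [kg·s⁻¹] = kg·m·s⁻¹
  (599 mJ) / (62.361 m s^-1):  [kg·m²·s⁻²] / [m·s⁻¹] = kg·m·s⁻¹
  8.323 N·s:  N·s = kg·m·s⁻²·s = kg·m·s⁻¹
The terms do not share a single dimension (kg·m²·s⁻¹ vs kg·m·s⁻¹).

No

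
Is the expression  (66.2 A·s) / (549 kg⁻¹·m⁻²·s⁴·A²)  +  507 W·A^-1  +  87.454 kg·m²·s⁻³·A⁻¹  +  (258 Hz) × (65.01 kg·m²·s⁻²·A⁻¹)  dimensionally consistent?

Yes

Dimensions:
  (66.2 A·s) / (549 kg⁻¹·m⁻²·s⁴·A²):  [s·A] / [kg⁻¹·m⁻²·s⁴·A²] = kg·m²·s⁻³·A⁻¹
  507 W·A^-1:  W·A⁻¹ = J·s⁻¹·A⁻¹ = kg·m²·s⁻³·A⁻¹
  87.454 kg·m²·s⁻³·A⁻¹:  kg·m²·s⁻³·A⁻¹
  (258 Hz) × (65.01 kg·m²·s⁻²·A⁻¹):  [s⁻¹] · [kg·m²·s⁻²·A⁻¹] = kg·m²·s⁻³·A⁻¹
Every term reduces to kg·m²·s⁻³·A⁻¹.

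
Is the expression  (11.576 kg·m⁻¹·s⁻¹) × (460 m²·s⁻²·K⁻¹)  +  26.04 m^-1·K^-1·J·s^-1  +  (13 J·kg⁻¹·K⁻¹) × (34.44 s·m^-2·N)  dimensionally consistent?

Work out the base dimensions of each:
  (11.576 kg·m⁻¹·s⁻¹) × (460 m²·s⁻²·K⁻¹):  [kg·m⁻¹·s⁻¹] · [m²·s⁻²·K⁻¹] = kg·m·s⁻³·K⁻¹
  26.04 m^-1·K^-1·J·s^-1:  J·s⁻¹·m⁻¹·K⁻¹ = N·m·s⁻¹·m⁻¹·K⁻¹ = kg·m·s⁻³·K⁻¹
  (13 J·kg⁻¹·K⁻¹) × (34.44 s·m^-2·N):  [m²·s⁻²·K⁻¹] · [kg·m⁻¹·s⁻¹] = kg·m·s⁻³·K⁻¹
Every term reduces to kg·m·s⁻³·K⁻¹.

Yes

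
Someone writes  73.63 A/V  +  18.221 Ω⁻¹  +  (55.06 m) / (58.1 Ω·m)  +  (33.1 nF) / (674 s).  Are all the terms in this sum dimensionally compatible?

Yes

Expand each in SI base units:
  73.63 A/V:  A·V⁻¹ = A·(J·C⁻¹)⁻¹ = kg⁻¹·m⁻²·s³·A²
  18.221 Ω⁻¹:  Ω⁻¹ = (V·A⁻¹)⁻¹ = kg⁻¹·m⁻²·s³·A²
  (55.06 m) / (58.1 Ω·m):  [m] / [kg·m³·s⁻³·A⁻²] = kg⁻¹·m⁻²·s³·A²
  (33.1 nF) / (674 s):  [kg⁻¹·m⁻²·s⁴·A²] / [s] = kg⁻¹·m⁻²·s³·A²
Every term reduces to kg⁻¹·m⁻²·s³·A².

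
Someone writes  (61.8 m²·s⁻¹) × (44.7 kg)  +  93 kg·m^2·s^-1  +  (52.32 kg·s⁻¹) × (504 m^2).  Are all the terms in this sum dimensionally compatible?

Dimensions:
  (61.8 m²·s⁻¹) × (44.7 kg):  [m²·s⁻¹] · [kg] = kg·m²·s⁻¹
  93 kg·m^2·s^-1:  kg·m²·s⁻¹
  (52.32 kg·s⁻¹) × (504 m^2):  [kg·s⁻¹] · [m²] = kg·m²·s⁻¹
Every term reduces to kg·m²·s⁻¹.

Yes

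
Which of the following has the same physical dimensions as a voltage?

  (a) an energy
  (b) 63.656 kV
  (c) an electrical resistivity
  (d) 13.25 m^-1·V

(b)

Reference: [voltage] = kg·m²·s⁻³·A⁻¹.
Each option:
  (a) [energy] = kg·m²·s⁻²
  (b) V = J·C⁻¹ = kg·m²·s⁻³·A⁻¹  ← same
  (c) [electrical resistivity] = kg·m³·s⁻³·A⁻²
  (d) V·m⁻¹ = J·C⁻¹·m⁻¹ = kg·m·s⁻³·A⁻¹
Only (b) matches kg·m²·s⁻³·A⁻¹.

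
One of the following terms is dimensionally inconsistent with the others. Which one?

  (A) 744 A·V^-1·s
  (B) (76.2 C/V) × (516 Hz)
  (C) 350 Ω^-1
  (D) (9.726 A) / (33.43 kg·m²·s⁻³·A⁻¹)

(A)

In SI base units:
  (A) A·s·V⁻¹ = A·s·(J·C⁻¹)⁻¹ = kg⁻¹·m⁻²·s⁴·A²
  (B) [kg⁻¹·m⁻²·s⁴·A²] · [s⁻¹] = kg⁻¹·m⁻²·s³·A²
  (C) Ω⁻¹ = (V·A⁻¹)⁻¹ = kg⁻¹·m⁻²·s³·A²
  (D) [A] / [kg·m²·s⁻³·A⁻¹] = kg⁻¹·m⁻²·s³·A²
All reduce to kg⁻¹·m⁻²·s³·A² except (A), which is kg⁻¹·m⁻²·s⁴·A².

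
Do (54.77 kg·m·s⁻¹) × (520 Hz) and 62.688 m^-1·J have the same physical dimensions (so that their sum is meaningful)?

Work out the base dimensions of each:
  (54.77 kg·m·s⁻¹) × (520 Hz):  [kg·m·s⁻¹] · [s⁻¹] = kg·m·s⁻²
  62.688 m^-1·J:  J·m⁻¹ = N·m·m⁻¹ = kg·m·s⁻²
Both are kg·m·s⁻², so they have the same dimensions and can be added.

Yes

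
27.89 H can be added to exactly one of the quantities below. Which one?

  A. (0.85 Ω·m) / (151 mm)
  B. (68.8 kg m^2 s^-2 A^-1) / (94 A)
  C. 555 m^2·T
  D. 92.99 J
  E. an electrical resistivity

Reference: H = V·s·A⁻¹ = kg·m²·s⁻²·A⁻².
Each option:
  A. [kg·m³·s⁻³·A⁻²] / [m] = kg·m²·s⁻³·A⁻²
  B. [kg·m²·s⁻²·A⁻¹] / [A] = kg·m²·s⁻²·A⁻²  ← same
  C. T·m² = Wb·m⁻²·m² = kg·m²·s⁻²·A⁻¹
  D. J = N·m = kg·m²·s⁻²
  E. [electrical resistivity] = kg·m³·s⁻³·A⁻²
Only B. matches kg·m²·s⁻²·A⁻².

B.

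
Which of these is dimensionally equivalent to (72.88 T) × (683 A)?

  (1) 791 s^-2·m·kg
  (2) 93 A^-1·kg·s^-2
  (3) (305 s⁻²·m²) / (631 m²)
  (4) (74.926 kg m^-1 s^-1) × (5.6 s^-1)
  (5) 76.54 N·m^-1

(5)

Reference: [kg·s⁻²·A⁻¹] · [A] = kg·s⁻².
Each option:
  (1) kg·m·s⁻²
  (2) kg·s⁻²·A⁻¹
  (3) [m²·s⁻²] / [m²] = s⁻²
  (4) [kg·m⁻¹·s⁻¹] · [s⁻¹] = kg·m⁻¹·s⁻²
  (5) N·m⁻¹ = kg·m·s⁻²·m⁻¹ = kg·s⁻²  ← same
Only (5) matches kg·s⁻².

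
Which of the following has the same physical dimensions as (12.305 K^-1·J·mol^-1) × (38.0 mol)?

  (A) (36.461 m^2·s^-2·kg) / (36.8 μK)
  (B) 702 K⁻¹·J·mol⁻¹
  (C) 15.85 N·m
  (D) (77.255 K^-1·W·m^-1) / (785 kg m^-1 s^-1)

Reference: [kg·m²·s⁻²·K⁻¹·mol⁻¹] · [mol] = kg·m²·s⁻²·K⁻¹.
Each option:
  (A) [kg·m²·s⁻²] / [K] = kg·m²·s⁻²·K⁻¹  ← same
  (B) J·mol⁻¹·K⁻¹ = N·m·mol⁻¹·K⁻¹ = kg·m²·s⁻²·K⁻¹·mol⁻¹
  (C) N·m = kg·m·s⁻²·m = kg·m²·s⁻²
  (D) [kg·m·s⁻³·K⁻¹] / [kg·m⁻¹·s⁻¹] = m²·s⁻²·K⁻¹
Only (A) matches kg·m²·s⁻²·K⁻¹.

(A)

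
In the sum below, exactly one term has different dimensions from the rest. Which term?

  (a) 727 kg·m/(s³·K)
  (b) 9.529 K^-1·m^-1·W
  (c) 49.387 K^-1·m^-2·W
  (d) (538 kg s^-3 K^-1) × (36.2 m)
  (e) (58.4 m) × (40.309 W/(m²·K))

(c)

In SI base units:
  (a) kg·m·s⁻³·K⁻¹
  (b) W·m⁻¹·K⁻¹ = J·s⁻¹·m⁻¹·K⁻¹ = kg·m·s⁻³·K⁻¹
  (c) W·m⁻²·K⁻¹ = J·s⁻¹·m⁻²·K⁻¹ = kg·s⁻³·K⁻¹
  (d) [kg·s⁻³·K⁻¹] · [m] = kg·m·s⁻³·K⁻¹
  (e) [m] · [kg·s⁻³·K⁻¹] = kg·m·s⁻³·K⁻¹
All reduce to kg·m·s⁻³·K⁻¹ except (c), which is kg·s⁻³·K⁻¹.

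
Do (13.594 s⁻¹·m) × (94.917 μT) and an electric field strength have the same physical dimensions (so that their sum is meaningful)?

Dimensions:
  (13.594 s⁻¹·m) × (94.917 μT):  [m·s⁻¹] · [kg·s⁻²·A⁻¹] = kg·m·s⁻³·A⁻¹
  an electric field strength:  [electric field strength] = kg·m·s⁻³·A⁻¹
Both are kg·m·s⁻³·A⁻¹, so they have the same dimensions and can be added.

Yes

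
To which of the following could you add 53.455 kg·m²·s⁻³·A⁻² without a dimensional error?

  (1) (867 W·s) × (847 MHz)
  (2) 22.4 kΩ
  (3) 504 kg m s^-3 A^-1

Reference: kg·m²·s⁻³·A⁻².
Each option:
  (1) [kg·m²·s⁻²] · [s⁻¹] = kg·m²·s⁻³
  (2) Ω = V·A⁻¹ = kg·m²·s⁻³·A⁻²  ← same
  (3) kg·m·s⁻³·A⁻¹
Only (2) matches kg·m²·s⁻³·A⁻².

(2)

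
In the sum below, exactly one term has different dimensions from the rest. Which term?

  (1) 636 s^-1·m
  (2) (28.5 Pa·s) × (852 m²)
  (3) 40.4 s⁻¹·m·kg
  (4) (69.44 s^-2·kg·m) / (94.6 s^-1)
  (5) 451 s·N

Reduce each to base SI dimensions:
  (1) m·s⁻¹
  (2) [kg·m⁻¹·s⁻¹] · [m²] = kg·m·s⁻¹
  (3) kg·m·s⁻¹
  (4) [kg·m·s⁻²] / [s⁻¹] = kg·m·s⁻¹
  (5) N·s = kg·m·s⁻²·s = kg·m·s⁻¹
All reduce to kg·m·s⁻¹ except (1), which is m·s⁻¹.

(1)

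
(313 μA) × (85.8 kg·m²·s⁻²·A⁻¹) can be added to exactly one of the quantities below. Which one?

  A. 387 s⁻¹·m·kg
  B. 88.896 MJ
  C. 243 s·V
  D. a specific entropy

B.

Reference: [A] · [kg·m²·s⁻²·A⁻¹] = kg·m²·s⁻².
Each option:
  A. kg·m·s⁻¹
  B. J = N·m = kg·m²·s⁻²  ← same
  C. V·s = J·C⁻¹·s = kg·m²·s⁻²·A⁻¹
  D. [specific entropy] = m²·s⁻²·K⁻¹
Only B. matches kg·m²·s⁻².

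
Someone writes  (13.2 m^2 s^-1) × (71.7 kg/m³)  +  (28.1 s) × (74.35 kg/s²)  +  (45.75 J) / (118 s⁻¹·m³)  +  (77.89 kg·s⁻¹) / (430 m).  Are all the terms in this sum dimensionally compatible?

No

Dimensions:
  (13.2 m^2 s^-1) × (71.7 kg/m³):  [m²·s⁻¹] · [kg·m⁻³] = kg·m⁻¹·s⁻¹
  (28.1 s) × (74.35 kg/s²):  [s] · [kg·s⁻²] = kg·s⁻¹
  (45.75 J) / (118 s⁻¹·m³):  [kg·m²·s⁻²] / [m³·s⁻¹] = kg·m⁻¹·s⁻¹
  (77.89 kg·s⁻¹) / (430 m):  [kg·s⁻¹] / [m] = kg·m⁻¹·s⁻¹
The terms do not share a single dimension (kg·m⁻¹·s⁻¹ vs kg·s⁻¹).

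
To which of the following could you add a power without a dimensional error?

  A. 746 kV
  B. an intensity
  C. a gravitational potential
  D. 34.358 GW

D.

Reference: [power] = kg·m²·s⁻³.
Each option:
  A. V = J·C⁻¹ = kg·m²·s⁻³·A⁻¹
  B. [intensity] = kg·s⁻³
  C. [gravitational potential] = m²·s⁻²
  D. W = J·s⁻¹ = kg·m²·s⁻³  ← same
Only D. matches kg·m²·s⁻³.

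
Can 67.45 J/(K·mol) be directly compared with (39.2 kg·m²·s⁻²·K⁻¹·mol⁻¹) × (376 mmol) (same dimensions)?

Dimensions:
  67.45 J/(K·mol):  J·mol⁻¹·K⁻¹ = N·m·mol⁻¹·K⁻¹ = kg·m²·s⁻²·K⁻¹·mol⁻¹
  (39.2 kg·m²·s⁻²·K⁻¹·mol⁻¹) × (376 mmol):  [kg·m²·s⁻²·K⁻¹·mol⁻¹] · [mol] = kg·m²·s⁻²·K⁻¹
kg·m²·s⁻²·K⁻¹·mol⁻¹ ≠ kg·m²·s⁻²·K⁻¹, so they cannot be added.

No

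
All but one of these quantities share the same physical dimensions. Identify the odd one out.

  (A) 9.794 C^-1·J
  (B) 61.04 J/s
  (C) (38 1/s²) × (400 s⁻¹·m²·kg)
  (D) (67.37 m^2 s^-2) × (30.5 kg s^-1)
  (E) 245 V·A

Dimensions:
  (A) J·C⁻¹ = N·m·(s·A)⁻¹ = kg·m²·s⁻³·A⁻¹
  (B) J·s⁻¹ = N·m·s⁻¹ = kg·m²·s⁻³
  (C) [s⁻²] · [kg·m²·s⁻¹] = kg·m²·s⁻³
  (D) [m²·s⁻²] · [kg·s⁻¹] = kg·m²·s⁻³
  (E) V·A = J·C⁻¹·A = kg·m²·s⁻³
All reduce to kg·m²·s⁻³ except (A), which is kg·m²·s⁻³·A⁻¹.

(A)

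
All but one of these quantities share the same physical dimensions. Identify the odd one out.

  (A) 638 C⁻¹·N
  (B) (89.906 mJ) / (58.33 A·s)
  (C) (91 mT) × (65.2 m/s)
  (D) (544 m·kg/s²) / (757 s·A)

(B)

Work out the base dimensions of each:
  (A) N·C⁻¹ = kg·m·s⁻²·(s·A)⁻¹ = kg·m·s⁻³·A⁻¹
  (B) [kg·m²·s⁻²] / [s·A] = kg·m²·s⁻³·A⁻¹
  (C) [kg·s⁻²·A⁻¹] · [m·s⁻¹] = kg·m·s⁻³·A⁻¹
  (D) [kg·m·s⁻²] / [s·A] = kg·m·s⁻³·A⁻¹
All reduce to kg·m·s⁻³·A⁻¹ except (B), which is kg·m²·s⁻³·A⁻¹.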